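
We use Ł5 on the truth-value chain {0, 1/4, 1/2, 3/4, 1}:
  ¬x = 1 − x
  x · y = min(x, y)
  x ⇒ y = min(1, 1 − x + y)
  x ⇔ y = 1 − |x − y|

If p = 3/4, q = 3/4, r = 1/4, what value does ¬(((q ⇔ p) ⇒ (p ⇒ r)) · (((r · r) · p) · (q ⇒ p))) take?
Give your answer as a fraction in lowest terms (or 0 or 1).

q ⇔ p = 3/4 ⇔ 3/4 = 1
p ⇒ r = 3/4 ⇒ 1/4 = 1/2
(q ⇔ p) ⇒ (p ⇒ r) = 1 ⇒ 1/2 = 1/2
r · r = 1/4 · 1/4 = 1/4
(r · r) · p = 1/4 · 3/4 = 1/4
q ⇒ p = 3/4 ⇒ 3/4 = 1
((r · r) · p) · (q ⇒ p) = 1/4 · 1 = 1/4
((q ⇔ p) ⇒ (p ⇒ r)) · (((r · r) · p) · (q ⇒ p)) = 1/2 · 1/4 = 1/4
¬(((q ⇔ p) ⇒ (p ⇒ r)) · (((r · r) · p) · (q ⇒ p))) = ¬1/4 = 3/4

3/4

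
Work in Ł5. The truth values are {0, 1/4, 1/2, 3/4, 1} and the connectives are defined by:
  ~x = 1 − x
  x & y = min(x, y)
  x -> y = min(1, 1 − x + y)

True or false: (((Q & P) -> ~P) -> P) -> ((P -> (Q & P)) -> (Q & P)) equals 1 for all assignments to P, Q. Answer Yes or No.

Counterexample: take P = 3/4, Q = 1/2.
Q & P = 1/2 & 3/4 = 1/2
~P = ~3/4 = 1/4
(Q & P) -> ~P = 1/2 -> 1/4 = 3/4
((Q & P) -> ~P) -> P = 3/4 -> 3/4 = 1
Q & P = 1/2 & 3/4 = 1/2
P -> (Q & P) = 3/4 -> 1/2 = 3/4
Q & P = 1/2 & 3/4 = 1/2
(P -> (Q & P)) -> (Q & P) = 3/4 -> 1/2 = 3/4
(((Q & P) -> ~P) -> P) -> ((P -> (Q & P)) -> (Q & P)) = 1 -> 3/4 = 3/4
This gives 3/4 ≠ 1.

No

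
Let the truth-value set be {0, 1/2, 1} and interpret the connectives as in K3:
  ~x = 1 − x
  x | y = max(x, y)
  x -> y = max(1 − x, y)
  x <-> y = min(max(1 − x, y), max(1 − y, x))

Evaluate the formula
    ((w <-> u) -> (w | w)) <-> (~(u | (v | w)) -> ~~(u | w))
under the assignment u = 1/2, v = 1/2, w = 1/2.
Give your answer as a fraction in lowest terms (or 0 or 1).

w <-> u = 1/2 <-> 1/2 = 1/2
w | w = 1/2 | 1/2 = 1/2
(w <-> u) -> (w | w) = 1/2 -> 1/2 = 1/2
v | w = 1/2 | 1/2 = 1/2
u | (v | w) = 1/2 | 1/2 = 1/2
~(u | (v | w)) = ~1/2 = 1/2
u | w = 1/2 | 1/2 = 1/2
~(u | w) = ~1/2 = 1/2
~~(u | w) = ~1/2 = 1/2
~(u | (v | w)) -> ~~(u | w) = 1/2 -> 1/2 = 1/2
((w <-> u) -> (w | w)) <-> (~(u | (v | w)) -> ~~(u | w)) = 1/2 <-> 1/2 = 1/2

1/2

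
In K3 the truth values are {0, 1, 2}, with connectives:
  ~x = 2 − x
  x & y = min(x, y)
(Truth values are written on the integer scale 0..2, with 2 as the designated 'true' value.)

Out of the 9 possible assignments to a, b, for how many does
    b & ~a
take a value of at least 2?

a = 0, b = 0 ↦ 0  <
a = 0, b = 1 ↦ 1  <
a = 0, b = 2 ↦ 2  ≥
a = 1, b = 0 ↦ 0  <
a = 1, b = 1 ↦ 1  <
a = 1, b = 2 ↦ 1  <
a = 2, b = 0 ↦ 0  <
a = 2, b = 1 ↦ 0  <
a = 2, b = 2 ↦ 0  <
So 1 of the 9 assignments meets the threshold.

1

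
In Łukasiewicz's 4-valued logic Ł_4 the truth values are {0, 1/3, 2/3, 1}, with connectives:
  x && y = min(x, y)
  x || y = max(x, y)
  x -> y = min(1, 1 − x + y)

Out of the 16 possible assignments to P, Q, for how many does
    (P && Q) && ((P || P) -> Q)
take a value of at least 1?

P = 0, Q = 0 ↦ 0  <
P = 0, Q = 1/3 ↦ 0  <
P = 0, Q = 2/3 ↦ 0  <
P = 0, Q = 1 ↦ 0  <
P = 1/3, Q = 0 ↦ 0  <
P = 1/3, Q = 1/3 ↦ 1/3  <
P = 1/3, Q = 2/3 ↦ 1/3  <
P = 1/3, Q = 1 ↦ 1/3  <
P = 2/3, Q = 0 ↦ 0  <
P = 2/3, Q = 1/3 ↦ 1/3  <
P = 2/3, Q = 2/3 ↦ 2/3  <
P = 2/3, Q = 1 ↦ 2/3  <
P = 1, Q = 0 ↦ 0  <
P = 1, Q = 1/3 ↦ 1/3  <
P = 1, Q = 2/3 ↦ 2/3  <
P = 1, Q = 1 ↦ 1  ≥
So 1 of the 16 assignments meets the threshold.

1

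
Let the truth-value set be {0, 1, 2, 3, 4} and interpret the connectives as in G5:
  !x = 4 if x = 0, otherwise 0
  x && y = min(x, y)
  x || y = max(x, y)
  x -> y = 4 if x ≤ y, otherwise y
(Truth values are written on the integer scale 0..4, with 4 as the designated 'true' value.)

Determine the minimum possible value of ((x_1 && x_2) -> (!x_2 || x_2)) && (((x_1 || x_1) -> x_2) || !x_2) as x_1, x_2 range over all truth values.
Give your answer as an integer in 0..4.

1

Take x_1 = 2, x_2 = 1:
x_1 && x_2 = 2 && 1 = 1
!x_2 = !1 = 0
!x_2 || x_2 = 0 || 1 = 1
(x_1 && x_2) -> (!x_2 || x_2) = 1 -> 1 = 4
x_1 || x_1 = 2 || 2 = 2
(x_1 || x_1) -> x_2 = 2 -> 1 = 1
!x_2 = !1 = 0
((x_1 || x_1) -> x_2) || !x_2 = 1 || 0 = 1
((x_1 && x_2) -> (!x_2 || x_2)) && (((x_1 || x_1) -> x_2) || !x_2) = 4 && 1 = 1
No assignment yields a value below 1, so this is the minimum.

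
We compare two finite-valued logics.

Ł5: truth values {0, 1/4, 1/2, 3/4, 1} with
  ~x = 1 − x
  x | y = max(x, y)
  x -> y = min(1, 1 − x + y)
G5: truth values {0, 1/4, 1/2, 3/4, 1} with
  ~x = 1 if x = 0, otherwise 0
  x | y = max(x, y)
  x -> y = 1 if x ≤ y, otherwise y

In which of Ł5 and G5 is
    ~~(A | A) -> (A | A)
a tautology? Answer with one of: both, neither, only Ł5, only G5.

In Ł5: every assignment gives 1 — tautology.
In G5: at A = 1/4 the value is 1/4 — not a tautology.

only Ł5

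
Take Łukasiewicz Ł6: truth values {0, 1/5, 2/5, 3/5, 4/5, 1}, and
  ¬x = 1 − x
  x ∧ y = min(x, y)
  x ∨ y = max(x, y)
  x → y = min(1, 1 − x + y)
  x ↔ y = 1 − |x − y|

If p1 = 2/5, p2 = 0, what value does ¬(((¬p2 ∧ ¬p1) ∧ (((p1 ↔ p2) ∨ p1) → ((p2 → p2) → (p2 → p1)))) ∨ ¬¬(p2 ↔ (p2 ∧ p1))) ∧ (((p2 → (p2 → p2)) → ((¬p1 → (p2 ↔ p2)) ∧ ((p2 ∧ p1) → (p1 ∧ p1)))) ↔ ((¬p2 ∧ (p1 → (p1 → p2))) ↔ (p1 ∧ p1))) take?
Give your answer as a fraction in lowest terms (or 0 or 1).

¬p2 = ¬0 = 1
¬p1 = ¬2/5 = 3/5
¬p2 ∧ ¬p1 = 1 ∧ 3/5 = 3/5
p1 ↔ p2 = 2/5 ↔ 0 = 3/5
(p1 ↔ p2) ∨ p1 = 3/5 ∨ 2/5 = 3/5
p2 → p2 = 0 → 0 = 1
p2 → p1 = 0 → 2/5 = 1
(p2 → p2) → (p2 → p1) = 1 → 1 = 1
((p1 ↔ p2) ∨ p1) → ((p2 → p2) → (p2 → p1)) = 3/5 → 1 = 1
(¬p2 ∧ ¬p1) ∧ (((p1 ↔ p2) ∨ p1) → ((p2 → p2) → (p2 → p1))) = 3/5 ∧ 1 = 3/5
p2 ∧ p1 = 0 ∧ 2/5 = 0
p2 ↔ (p2 ∧ p1) = 0 ↔ 0 = 1
¬(p2 ↔ (p2 ∧ p1)) = ¬1 = 0
¬¬(p2 ↔ (p2 ∧ p1)) = ¬0 = 1
((¬p2 ∧ ¬p1) ∧ (((p1 ↔ p2) ∨ p1) → ((p2 → p2) → (p2 → p1)))) ∨ ¬¬(p2 ↔ (p2 ∧ p1)) = 3/5 ∨ 1 = 1
¬(((¬p2 ∧ ¬p1) ∧ (((p1 ↔ p2) ∨ p1) → ((p2 → p2) → (p2 → p1)))) ∨ ¬¬(p2 ↔ (p2 ∧ p1))) = ¬1 = 0
p2 → p2 = 0 → 0 = 1
p2 → (p2 → p2) = 0 → 1 = 1
¬p1 = ¬2/5 = 3/5
p2 ↔ p2 = 0 ↔ 0 = 1
¬p1 → (p2 ↔ p2) = 3/5 → 1 = 1
p2 ∧ p1 = 0 ∧ 2/5 = 0
p1 ∧ p1 = 2/5 ∧ 2/5 = 2/5
(p2 ∧ p1) → (p1 ∧ p1) = 0 → 2/5 = 1
(¬p1 → (p2 ↔ p2)) ∧ ((p2 ∧ p1) → (p1 ∧ p1)) = 1 ∧ 1 = 1
(p2 → (p2 → p2)) → ((¬p1 → (p2 ↔ p2)) ∧ ((p2 ∧ p1) → (p1 ∧ p1))) = 1 → 1 = 1
¬p2 = ¬0 = 1
p1 → p2 = 2/5 → 0 = 3/5
p1 → (p1 → p2) = 2/5 → 3/5 = 1
¬p2 ∧ (p1 → (p1 → p2)) = 1 ∧ 1 = 1
p1 ∧ p1 = 2/5 ∧ 2/5 = 2/5
(¬p2 ∧ (p1 → (p1 → p2))) ↔ (p1 ∧ p1) = 1 ↔ 2/5 = 2/5
((p2 → (p2 → p2)) → ((¬p1 → (p2 ↔ p2)) ∧ ((p2 ∧ p1) → (p1 ∧ p1)))) ↔ ((¬p2 ∧ (p1 → (p1 → p2))) ↔ (p1 ∧ p1)) = 1 ↔ 2/5 = 2/5
¬(((¬p2 ∧ ¬p1) ∧ (((p1 ↔ p2) ∨ p1) → ((p2 → p2) → (p2 → p1)))) ∨ ¬¬(p2 ↔ (p2 ∧ p1))) ∧ (((p2 → (p2 → p2)) → ((¬p1 → (p2 ↔ p2)) ∧ ((p2 ∧ p1) → (p1 ∧ p1)))) ↔ ((¬p2 ∧ (p1 → (p1 → p2))) ↔ (p1 ∧ p1))) = 0 ∧ 2/5 = 0

0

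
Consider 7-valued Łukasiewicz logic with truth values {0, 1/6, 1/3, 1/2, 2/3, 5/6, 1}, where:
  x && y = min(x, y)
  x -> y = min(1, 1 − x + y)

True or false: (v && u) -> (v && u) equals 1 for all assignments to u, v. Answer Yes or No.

Yes

At u = 1/6, v = 2/3, for instance:
v && u = 2/3 && 1/6 = 1/6
(v && u) -> (v && u) = 1/6 -> 1/6 = 1
and checking the remaining 48 assignments likewise gives ≥ 1 in every case.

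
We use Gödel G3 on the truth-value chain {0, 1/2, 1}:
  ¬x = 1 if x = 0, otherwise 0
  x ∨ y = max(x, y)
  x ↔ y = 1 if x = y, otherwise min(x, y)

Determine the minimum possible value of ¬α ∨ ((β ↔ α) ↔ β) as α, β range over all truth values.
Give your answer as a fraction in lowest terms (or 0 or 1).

1/2

Take α = 1/2, β = 1/2:
¬α = ¬1/2 = 0
β ↔ α = 1/2 ↔ 1/2 = 1
(β ↔ α) ↔ β = 1 ↔ 1/2 = 1/2
¬α ∨ ((β ↔ α) ↔ β) = 0 ∨ 1/2 = 1/2
No assignment yields a value below 1/2, so this is the minimum.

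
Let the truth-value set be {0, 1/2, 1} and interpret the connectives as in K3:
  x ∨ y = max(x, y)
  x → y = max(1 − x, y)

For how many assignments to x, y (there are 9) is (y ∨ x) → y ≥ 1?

x = 0, y = 0 ↦ 1  ≥
x = 0, y = 1/2 ↦ 1/2  <
x = 0, y = 1 ↦ 1  ≥
x = 1/2, y = 0 ↦ 1/2  <
x = 1/2, y = 1/2 ↦ 1/2  <
x = 1/2, y = 1 ↦ 1  ≥
x = 1, y = 0 ↦ 0  <
x = 1, y = 1/2 ↦ 1/2  <
x = 1, y = 1 ↦ 1  ≥
So 4 of the 9 assignments meet the threshold.

4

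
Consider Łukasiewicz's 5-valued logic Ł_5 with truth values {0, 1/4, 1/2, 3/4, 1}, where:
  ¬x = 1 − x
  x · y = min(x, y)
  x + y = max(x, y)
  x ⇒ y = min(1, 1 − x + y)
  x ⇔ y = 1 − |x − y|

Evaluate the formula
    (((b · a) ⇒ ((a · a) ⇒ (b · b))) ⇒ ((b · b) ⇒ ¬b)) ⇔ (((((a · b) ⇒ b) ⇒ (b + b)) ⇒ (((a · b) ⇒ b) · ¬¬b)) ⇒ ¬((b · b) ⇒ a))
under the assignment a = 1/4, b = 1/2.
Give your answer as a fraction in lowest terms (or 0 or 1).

b · a = 1/2 · 1/4 = 1/4
a · a = 1/4 · 1/4 = 1/4
b · b = 1/2 · 1/2 = 1/2
(a · a) ⇒ (b · b) = 1/4 ⇒ 1/2 = 1
(b · a) ⇒ ((a · a) ⇒ (b · b)) = 1/4 ⇒ 1 = 1
b · b = 1/2 · 1/2 = 1/2
¬b = ¬1/2 = 1/2
(b · b) ⇒ ¬b = 1/2 ⇒ 1/2 = 1
((b · a) ⇒ ((a · a) ⇒ (b · b))) ⇒ ((b · b) ⇒ ¬b) = 1 ⇒ 1 = 1
a · b = 1/4 · 1/2 = 1/4
(a · b) ⇒ b = 1/4 ⇒ 1/2 = 1
b + b = 1/2 + 1/2 = 1/2
((a · b) ⇒ b) ⇒ (b + b) = 1 ⇒ 1/2 = 1/2
a · b = 1/4 · 1/2 = 1/4
(a · b) ⇒ b = 1/4 ⇒ 1/2 = 1
¬b = ¬1/2 = 1/2
¬¬b = ¬1/2 = 1/2
((a · b) ⇒ b) · ¬¬b = 1 · 1/2 = 1/2
(((a · b) ⇒ b) ⇒ (b + b)) ⇒ (((a · b) ⇒ b) · ¬¬b) = 1/2 ⇒ 1/2 = 1
b · b = 1/2 · 1/2 = 1/2
(b · b) ⇒ a = 1/2 ⇒ 1/4 = 3/4
¬((b · b) ⇒ a) = ¬3/4 = 1/4
((((a · b) ⇒ b) ⇒ (b + b)) ⇒ (((a · b) ⇒ b) · ¬¬b)) ⇒ ¬((b · b) ⇒ a) = 1 ⇒ 1/4 = 1/4
(((b · a) ⇒ ((a · a) ⇒ (b · b))) ⇒ ((b · b) ⇒ ¬b)) ⇔ (((((a · b) ⇒ b) ⇒ (b + b)) ⇒ (((a · b) ⇒ b) · ¬¬b)) ⇒ ¬((b · b) ⇒ a)) = 1 ⇔ 1/4 = 1/4

1/4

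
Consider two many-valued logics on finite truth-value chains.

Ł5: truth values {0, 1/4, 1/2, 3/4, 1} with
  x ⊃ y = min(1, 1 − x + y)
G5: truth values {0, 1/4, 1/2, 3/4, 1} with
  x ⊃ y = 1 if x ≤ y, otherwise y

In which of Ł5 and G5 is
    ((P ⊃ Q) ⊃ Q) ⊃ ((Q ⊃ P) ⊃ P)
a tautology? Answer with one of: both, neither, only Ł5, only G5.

In Ł5: every assignment gives 1 — tautology.
In G5: at P = 1/4, Q = 0 the value is 1/4 — not a tautology.

only Ł5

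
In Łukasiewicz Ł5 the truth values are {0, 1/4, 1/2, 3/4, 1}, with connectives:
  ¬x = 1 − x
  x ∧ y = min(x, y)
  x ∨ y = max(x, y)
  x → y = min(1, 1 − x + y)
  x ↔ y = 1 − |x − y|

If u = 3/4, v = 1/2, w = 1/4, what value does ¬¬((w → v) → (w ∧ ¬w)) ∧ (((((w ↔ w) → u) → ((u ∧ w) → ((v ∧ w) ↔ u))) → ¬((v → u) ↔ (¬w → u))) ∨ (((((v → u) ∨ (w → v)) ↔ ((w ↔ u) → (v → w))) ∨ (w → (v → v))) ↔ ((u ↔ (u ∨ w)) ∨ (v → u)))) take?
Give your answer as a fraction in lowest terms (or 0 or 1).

1/4

w → v = 1/4 → 1/2 = 1
¬w = ¬1/4 = 3/4
w ∧ ¬w = 1/4 ∧ 3/4 = 1/4
(w → v) → (w ∧ ¬w) = 1 → 1/4 = 1/4
¬((w → v) → (w ∧ ¬w)) = ¬1/4 = 3/4
¬¬((w → v) → (w ∧ ¬w)) = ¬3/4 = 1/4
w ↔ w = 1/4 ↔ 1/4 = 1
(w ↔ w) → u = 1 → 3/4 = 3/4
u ∧ w = 3/4 ∧ 1/4 = 1/4
v ∧ w = 1/2 ∧ 1/4 = 1/4
(v ∧ w) ↔ u = 1/4 ↔ 3/4 = 1/2
(u ∧ w) → ((v ∧ w) ↔ u) = 1/4 → 1/2 = 1
((w ↔ w) → u) → ((u ∧ w) → ((v ∧ w) ↔ u)) = 3/4 → 1 = 1
v → u = 1/2 → 3/4 = 1
¬w = ¬1/4 = 3/4
¬w → u = 3/4 → 3/4 = 1
(v → u) ↔ (¬w → u) = 1 ↔ 1 = 1
¬((v → u) ↔ (¬w → u)) = ¬1 = 0
(((w ↔ w) → u) → ((u ∧ w) → ((v ∧ w) ↔ u))) → ¬((v → u) ↔ (¬w → u)) = 1 → 0 = 0
v → u = 1/2 → 3/4 = 1
w → v = 1/4 → 1/2 = 1
(v → u) ∨ (w → v) = 1 ∨ 1 = 1
w ↔ u = 1/4 ↔ 3/4 = 1/2
v → w = 1/2 → 1/4 = 3/4
(w ↔ u) → (v → w) = 1/2 → 3/4 = 1
((v → u) ∨ (w → v)) ↔ ((w ↔ u) → (v → w)) = 1 ↔ 1 = 1
v → v = 1/2 → 1/2 = 1
w → (v → v) = 1/4 → 1 = 1
(((v → u) ∨ (w → v)) ↔ ((w ↔ u) → (v → w))) ∨ (w → (v → v)) = 1 ∨ 1 = 1
u ∨ w = 3/4 ∨ 1/4 = 3/4
u ↔ (u ∨ w) = 3/4 ↔ 3/4 = 1
v → u = 1/2 → 3/4 = 1
(u ↔ (u ∨ w)) ∨ (v → u) = 1 ∨ 1 = 1
((((v → u) ∨ (w → v)) ↔ ((w ↔ u) → (v → w))) ∨ (w → (v → v))) ↔ ((u ↔ (u ∨ w)) ∨ (v → u)) = 1 ↔ 1 = 1
((((w ↔ w) → u) → ((u ∧ w) → ((v ∧ w) ↔ u))) → ¬((v → u) ↔ (¬w → u))) ∨ (((((v → u) ∨ (w → v)) ↔ ((w ↔ u) → (v → w))) ∨ (w → (v → v))) ↔ ((u ↔ (u ∨ w)) ∨ (v → u))) = 0 ∨ 1 = 1
¬¬((w → v) → (w ∧ ¬w)) ∧ (((((w ↔ w) → u) → ((u ∧ w) → ((v ∧ w) ↔ u))) → ¬((v → u) ↔ (¬w → u))) ∨ (((((v → u) ∨ (w → v)) ↔ ((w ↔ u) → (v → w))) ∨ (w → (v → v))) ↔ ((u ↔ (u ∨ w)) ∨ (v → u)))) = 1/4 ∧ 1 = 1/4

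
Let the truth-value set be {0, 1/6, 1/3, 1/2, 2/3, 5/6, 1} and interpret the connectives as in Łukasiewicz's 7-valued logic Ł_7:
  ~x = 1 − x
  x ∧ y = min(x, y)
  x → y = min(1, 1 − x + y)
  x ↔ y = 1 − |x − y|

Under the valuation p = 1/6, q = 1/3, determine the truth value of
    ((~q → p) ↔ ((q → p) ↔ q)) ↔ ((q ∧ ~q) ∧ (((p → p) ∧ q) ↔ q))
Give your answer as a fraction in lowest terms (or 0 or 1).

1/3

~q = ~1/3 = 2/3
~q → p = 2/3 → 1/6 = 1/2
q → p = 1/3 → 1/6 = 5/6
(q → p) ↔ q = 5/6 ↔ 1/3 = 1/2
(~q → p) ↔ ((q → p) ↔ q) = 1/2 ↔ 1/2 = 1
~q = ~1/3 = 2/3
q ∧ ~q = 1/3 ∧ 2/3 = 1/3
p → p = 1/6 → 1/6 = 1
(p → p) ∧ q = 1 ∧ 1/3 = 1/3
((p → p) ∧ q) ↔ q = 1/3 ↔ 1/3 = 1
(q ∧ ~q) ∧ (((p → p) ∧ q) ↔ q) = 1/3 ∧ 1 = 1/3
((~q → p) ↔ ((q → p) ↔ q)) ↔ ((q ∧ ~q) ∧ (((p → p) ∧ q) ↔ q)) = 1 ↔ 1/3 = 1/3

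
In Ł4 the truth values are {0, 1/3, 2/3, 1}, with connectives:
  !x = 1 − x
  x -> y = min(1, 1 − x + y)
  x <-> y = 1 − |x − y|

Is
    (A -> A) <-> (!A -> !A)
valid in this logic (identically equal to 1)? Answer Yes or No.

Yes

A = 0 ↦ 1
A = 1/3 ↦ 1
A = 2/3 ↦ 1
A = 1 ↦ 1
Every assignment gives a value ≥ 1.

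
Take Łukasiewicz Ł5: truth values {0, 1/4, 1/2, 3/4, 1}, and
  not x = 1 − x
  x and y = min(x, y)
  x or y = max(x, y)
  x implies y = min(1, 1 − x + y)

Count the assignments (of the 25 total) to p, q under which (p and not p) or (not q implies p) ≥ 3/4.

value 1: 15 assignments (counts)
value 3/4: 4 assignments (counts)
value 1/2: 3 assignments
value 1/4: 2 assignments
value 0: 1 assignment
So 19 of the 25 assignments meet the threshold.

19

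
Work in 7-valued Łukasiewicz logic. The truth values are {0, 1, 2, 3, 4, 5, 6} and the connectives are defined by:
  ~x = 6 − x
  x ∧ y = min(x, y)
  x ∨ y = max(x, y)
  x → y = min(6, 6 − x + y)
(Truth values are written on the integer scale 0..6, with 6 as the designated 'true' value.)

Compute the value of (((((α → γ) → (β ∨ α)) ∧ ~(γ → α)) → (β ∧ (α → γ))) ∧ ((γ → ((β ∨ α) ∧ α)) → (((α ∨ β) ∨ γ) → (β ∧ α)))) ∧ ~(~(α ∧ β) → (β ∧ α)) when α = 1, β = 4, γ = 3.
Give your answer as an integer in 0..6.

4

α → γ = 1 → 3 = 6
β ∨ α = 4 ∨ 1 = 4
(α → γ) → (β ∨ α) = 6 → 4 = 4
γ → α = 3 → 1 = 4
~(γ → α) = ~4 = 2
((α → γ) → (β ∨ α)) ∧ ~(γ → α) = 4 ∧ 2 = 2
α → γ = 1 → 3 = 6
β ∧ (α → γ) = 4 ∧ 6 = 4
(((α → γ) → (β ∨ α)) ∧ ~(γ → α)) → (β ∧ (α → γ)) = 2 → 4 = 6
β ∨ α = 4 ∨ 1 = 4
(β ∨ α) ∧ α = 4 ∧ 1 = 1
γ → ((β ∨ α) ∧ α) = 3 → 1 = 4
α ∨ β = 1 ∨ 4 = 4
(α ∨ β) ∨ γ = 4 ∨ 3 = 4
β ∧ α = 4 ∧ 1 = 1
((α ∨ β) ∨ γ) → (β ∧ α) = 4 → 1 = 3
(γ → ((β ∨ α) ∧ α)) → (((α ∨ β) ∨ γ) → (β ∧ α)) = 4 → 3 = 5
((((α → γ) → (β ∨ α)) ∧ ~(γ → α)) → (β ∧ (α → γ))) ∧ ((γ → ((β ∨ α) ∧ α)) → (((α ∨ β) ∨ γ) → (β ∧ α))) = 6 ∧ 5 = 5
α ∧ β = 1 ∧ 4 = 1
~(α ∧ β) = ~1 = 5
β ∧ α = 4 ∧ 1 = 1
~(α ∧ β) → (β ∧ α) = 5 → 1 = 2
~(~(α ∧ β) → (β ∧ α)) = ~2 = 4
(((((α → γ) → (β ∨ α)) ∧ ~(γ → α)) → (β ∧ (α → γ))) ∧ ((γ → ((β ∨ α) ∧ α)) → (((α ∨ β) ∨ γ) → (β ∧ α)))) ∧ ~(~(α ∧ β) → (β ∧ α)) = 5 ∧ 4 = 4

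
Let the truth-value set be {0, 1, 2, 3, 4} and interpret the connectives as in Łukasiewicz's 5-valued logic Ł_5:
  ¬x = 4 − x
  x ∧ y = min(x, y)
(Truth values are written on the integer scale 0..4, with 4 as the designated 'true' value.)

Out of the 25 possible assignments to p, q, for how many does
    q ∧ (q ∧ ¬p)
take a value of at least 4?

1

value 4: 1 assignment (counts)
value 3: 3 assignments
value 2: 5 assignments
value 1: 7 assignments
value 0: 9 assignments
So 1 of the 25 assignments meets the threshold.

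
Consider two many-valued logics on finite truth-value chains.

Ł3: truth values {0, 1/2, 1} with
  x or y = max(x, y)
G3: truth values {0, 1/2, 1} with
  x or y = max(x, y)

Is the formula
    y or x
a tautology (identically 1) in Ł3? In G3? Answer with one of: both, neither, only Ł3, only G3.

neither

In Ł3: at x = 0, y = 0 the value is 0 — not a tautology.
In G3: at x = 0, y = 0 the value is 0 — not a tautology.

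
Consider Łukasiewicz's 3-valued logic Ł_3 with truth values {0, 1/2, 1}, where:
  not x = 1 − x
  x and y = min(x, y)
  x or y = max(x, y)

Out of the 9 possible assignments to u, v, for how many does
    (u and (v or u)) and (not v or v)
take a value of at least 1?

u = 0, v = 0 ↦ 0  <
u = 0, v = 1/2 ↦ 0  <
u = 0, v = 1 ↦ 0  <
u = 1/2, v = 0 ↦ 1/2  <
u = 1/2, v = 1/2 ↦ 1/2  <
u = 1/2, v = 1 ↦ 1/2  <
u = 1, v = 0 ↦ 1  ≥
u = 1, v = 1/2 ↦ 1/2  <
u = 1, v = 1 ↦ 1  ≥
So 2 of the 9 assignments meet the threshold.

2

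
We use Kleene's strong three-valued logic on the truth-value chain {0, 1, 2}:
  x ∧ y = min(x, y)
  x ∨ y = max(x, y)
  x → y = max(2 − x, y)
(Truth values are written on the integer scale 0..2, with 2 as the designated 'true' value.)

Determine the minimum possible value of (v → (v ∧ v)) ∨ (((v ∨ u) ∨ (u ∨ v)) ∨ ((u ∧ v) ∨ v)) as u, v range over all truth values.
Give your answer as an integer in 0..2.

Take u = 0, v = 1:
v ∧ v = 1 ∧ 1 = 1
v → (v ∧ v) = 1 → 1 = 1
v ∨ u = 1 ∨ 0 = 1
u ∨ v = 0 ∨ 1 = 1
(v ∨ u) ∨ (u ∨ v) = 1 ∨ 1 = 1
u ∧ v = 0 ∧ 1 = 0
(u ∧ v) ∨ v = 0 ∨ 1 = 1
((v ∨ u) ∨ (u ∨ v)) ∨ ((u ∧ v) ∨ v) = 1 ∨ 1 = 1
(v → (v ∧ v)) ∨ (((v ∨ u) ∨ (u ∨ v)) ∨ ((u ∧ v) ∨ v)) = 1 ∨ 1 = 1
No assignment yields a value below 1, so this is the minimum.

1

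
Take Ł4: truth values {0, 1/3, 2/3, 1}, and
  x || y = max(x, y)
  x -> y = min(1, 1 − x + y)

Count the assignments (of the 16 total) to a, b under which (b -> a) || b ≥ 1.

a = 0, b = 0 ↦ 1  ≥
a = 0, b = 1/3 ↦ 2/3  <
a = 0, b = 2/3 ↦ 2/3  <
a = 0, b = 1 ↦ 1  ≥
a = 1/3, b = 0 ↦ 1  ≥
a = 1/3, b = 1/3 ↦ 1  ≥
a = 1/3, b = 2/3 ↦ 2/3  <
a = 1/3, b = 1 ↦ 1  ≥
a = 2/3, b = 0 ↦ 1  ≥
a = 2/3, b = 1/3 ↦ 1  ≥
a = 2/3, b = 2/3 ↦ 1  ≥
a = 2/3, b = 1 ↦ 1  ≥
a = 1, b = 0 ↦ 1  ≥
a = 1, b = 1/3 ↦ 1  ≥
a = 1, b = 2/3 ↦ 1  ≥
a = 1, b = 1 ↦ 1  ≥
So 13 of the 16 assignments meet the threshold.

13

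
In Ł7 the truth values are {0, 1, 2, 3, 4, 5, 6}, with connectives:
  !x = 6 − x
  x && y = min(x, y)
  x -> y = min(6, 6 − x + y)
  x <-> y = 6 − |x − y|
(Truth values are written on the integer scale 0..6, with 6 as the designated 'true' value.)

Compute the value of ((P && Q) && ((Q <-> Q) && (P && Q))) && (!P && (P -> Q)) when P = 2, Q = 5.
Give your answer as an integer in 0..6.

P && Q = 2 && 5 = 2
Q <-> Q = 5 <-> 5 = 6
P && Q = 2 && 5 = 2
(Q <-> Q) && (P && Q) = 6 && 2 = 2
(P && Q) && ((Q <-> Q) && (P && Q)) = 2 && 2 = 2
!P = !2 = 4
P -> Q = 2 -> 5 = 6
!P && (P -> Q) = 4 && 6 = 4
((P && Q) && ((Q <-> Q) && (P && Q))) && (!P && (P -> Q)) = 2 && 4 = 2

2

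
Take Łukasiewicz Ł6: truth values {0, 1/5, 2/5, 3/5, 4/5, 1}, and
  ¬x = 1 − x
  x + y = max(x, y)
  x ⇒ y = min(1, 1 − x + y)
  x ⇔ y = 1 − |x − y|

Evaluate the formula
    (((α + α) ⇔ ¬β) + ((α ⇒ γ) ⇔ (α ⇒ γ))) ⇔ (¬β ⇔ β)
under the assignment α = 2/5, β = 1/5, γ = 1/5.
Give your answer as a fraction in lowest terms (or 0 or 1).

2/5

α + α = 2/5 + 2/5 = 2/5
¬β = ¬1/5 = 4/5
(α + α) ⇔ ¬β = 2/5 ⇔ 4/5 = 3/5
α ⇒ γ = 2/5 ⇒ 1/5 = 4/5
α ⇒ γ = 2/5 ⇒ 1/5 = 4/5
(α ⇒ γ) ⇔ (α ⇒ γ) = 4/5 ⇔ 4/5 = 1
((α + α) ⇔ ¬β) + ((α ⇒ γ) ⇔ (α ⇒ γ)) = 3/5 + 1 = 1
¬β = ¬1/5 = 4/5
¬β ⇔ β = 4/5 ⇔ 1/5 = 2/5
(((α + α) ⇔ ¬β) + ((α ⇒ γ) ⇔ (α ⇒ γ))) ⇔ (¬β ⇔ β) = 1 ⇔ 2/5 = 2/5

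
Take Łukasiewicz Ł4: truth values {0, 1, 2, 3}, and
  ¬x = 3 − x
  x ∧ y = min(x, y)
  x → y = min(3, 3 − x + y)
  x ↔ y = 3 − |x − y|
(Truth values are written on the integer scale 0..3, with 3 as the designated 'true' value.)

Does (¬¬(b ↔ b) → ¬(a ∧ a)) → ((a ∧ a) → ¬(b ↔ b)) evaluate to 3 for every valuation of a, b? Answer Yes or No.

a = 0, b = 0 ↦ 3
a = 0, b = 1 ↦ 3
a = 0, b = 2 ↦ 3
a = 0, b = 3 ↦ 3
a = 1, b = 0 ↦ 3
a = 1, b = 1 ↦ 3
a = 1, b = 2 ↦ 3
a = 1, b = 3 ↦ 3
a = 2, b = 0 ↦ 3
a = 2, b = 1 ↦ 3
a = 2, b = 2 ↦ 3
a = 2, b = 3 ↦ 3
a = 3, b = 0 ↦ 3
a = 3, b = 1 ↦ 3
a = 3, b = 2 ↦ 3
a = 3, b = 3 ↦ 3
Every assignment gives a value ≥ 3.

Yes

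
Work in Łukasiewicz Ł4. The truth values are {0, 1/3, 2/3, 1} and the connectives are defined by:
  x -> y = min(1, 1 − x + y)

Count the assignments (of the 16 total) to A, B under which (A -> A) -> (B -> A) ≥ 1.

A = 0, B = 0 ↦ 1  ≥
A = 0, B = 1/3 ↦ 2/3  <
A = 0, B = 2/3 ↦ 1/3  <
A = 0, B = 1 ↦ 0  <
A = 1/3, B = 0 ↦ 1  ≥
A = 1/3, B = 1/3 ↦ 1  ≥
A = 1/3, B = 2/3 ↦ 2/3  <
A = 1/3, B = 1 ↦ 1/3  <
A = 2/3, B = 0 ↦ 1  ≥
A = 2/3, B = 1/3 ↦ 1  ≥
A = 2/3, B = 2/3 ↦ 1  ≥
A = 2/3, B = 1 ↦ 2/3  <
A = 1, B = 0 ↦ 1  ≥
A = 1, B = 1/3 ↦ 1  ≥
A = 1, B = 2/3 ↦ 1  ≥
A = 1, B = 1 ↦ 1  ≥
So 10 of the 16 assignments meet the threshold.

10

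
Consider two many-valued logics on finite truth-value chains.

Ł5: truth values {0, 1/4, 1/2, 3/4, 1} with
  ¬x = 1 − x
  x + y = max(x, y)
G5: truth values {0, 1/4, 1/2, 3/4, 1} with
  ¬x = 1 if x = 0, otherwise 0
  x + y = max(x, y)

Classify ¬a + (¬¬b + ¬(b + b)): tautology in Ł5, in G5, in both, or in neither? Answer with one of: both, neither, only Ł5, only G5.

In Ł5: at a = 1/4, b = 1/4 the value is 3/4 — not a tautology.
In G5: every assignment gives 1 — tautology.

only G5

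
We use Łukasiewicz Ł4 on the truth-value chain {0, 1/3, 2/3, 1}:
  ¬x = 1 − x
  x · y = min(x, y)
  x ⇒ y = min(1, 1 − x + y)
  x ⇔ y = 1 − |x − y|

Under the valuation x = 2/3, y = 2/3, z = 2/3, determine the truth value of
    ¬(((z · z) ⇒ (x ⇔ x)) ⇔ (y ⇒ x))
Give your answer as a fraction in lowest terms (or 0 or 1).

0

z · z = 2/3 · 2/3 = 2/3
x ⇔ x = 2/3 ⇔ 2/3 = 1
(z · z) ⇒ (x ⇔ x) = 2/3 ⇒ 1 = 1
y ⇒ x = 2/3 ⇒ 2/3 = 1
((z · z) ⇒ (x ⇔ x)) ⇔ (y ⇒ x) = 1 ⇔ 1 = 1
¬(((z · z) ⇒ (x ⇔ x)) ⇔ (y ⇒ x)) = ¬1 = 0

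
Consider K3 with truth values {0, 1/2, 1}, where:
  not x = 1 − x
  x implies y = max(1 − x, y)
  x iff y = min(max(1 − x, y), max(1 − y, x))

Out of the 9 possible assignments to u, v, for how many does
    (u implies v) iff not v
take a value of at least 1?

1

u = 0, v = 0 ↦ 1  ≥
u = 0, v = 1/2 ↦ 1/2  <
u = 0, v = 1 ↦ 0  <
u = 1/2, v = 0 ↦ 1/2  <
u = 1/2, v = 1/2 ↦ 1/2  <
u = 1/2, v = 1 ↦ 0  <
u = 1, v = 0 ↦ 0  <
u = 1, v = 1/2 ↦ 1/2  <
u = 1, v = 1 ↦ 0  <
So 1 of the 9 assignments meets the threshold.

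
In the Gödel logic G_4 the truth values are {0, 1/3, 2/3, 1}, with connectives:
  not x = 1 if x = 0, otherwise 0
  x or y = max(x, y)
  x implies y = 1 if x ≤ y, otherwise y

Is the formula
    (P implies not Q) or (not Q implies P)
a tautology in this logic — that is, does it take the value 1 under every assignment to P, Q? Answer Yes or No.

P = 0, Q = 0 ↦ 1
P = 0, Q = 1/3 ↦ 1
P = 0, Q = 2/3 ↦ 1
P = 0, Q = 1 ↦ 1
P = 1/3, Q = 0 ↦ 1
P = 1/3, Q = 1/3 ↦ 1
P = 1/3, Q = 2/3 ↦ 1
P = 1/3, Q = 1 ↦ 1
P = 2/3, Q = 0 ↦ 1
P = 2/3, Q = 1/3 ↦ 1
P = 2/3, Q = 2/3 ↦ 1
P = 2/3, Q = 1 ↦ 1
P = 1, Q = 0 ↦ 1
P = 1, Q = 1/3 ↦ 1
P = 1, Q = 2/3 ↦ 1
P = 1, Q = 1 ↦ 1
Every assignment gives a value ≥ 1.

Yes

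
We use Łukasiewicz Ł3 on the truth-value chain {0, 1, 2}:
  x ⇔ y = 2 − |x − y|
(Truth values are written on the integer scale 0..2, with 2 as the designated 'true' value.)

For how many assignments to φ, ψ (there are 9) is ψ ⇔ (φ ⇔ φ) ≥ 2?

φ = 0, ψ = 0 ↦ 0  <
φ = 0, ψ = 1 ↦ 1  <
φ = 0, ψ = 2 ↦ 2  ≥
φ = 1, ψ = 0 ↦ 0  <
φ = 1, ψ = 1 ↦ 1  <
φ = 1, ψ = 2 ↦ 2  ≥
φ = 2, ψ = 0 ↦ 0  <
φ = 2, ψ = 1 ↦ 1  <
φ = 2, ψ = 2 ↦ 2  ≥
So 3 of the 9 assignments meet the threshold.

3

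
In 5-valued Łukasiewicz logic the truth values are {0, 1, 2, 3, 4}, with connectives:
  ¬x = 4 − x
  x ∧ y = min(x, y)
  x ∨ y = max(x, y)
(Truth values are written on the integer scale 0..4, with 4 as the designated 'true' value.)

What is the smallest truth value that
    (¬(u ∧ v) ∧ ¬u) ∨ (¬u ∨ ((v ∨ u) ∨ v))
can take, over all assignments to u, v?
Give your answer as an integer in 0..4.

2

Take u = 2, v = 0:
u ∧ v = 2 ∧ 0 = 0
¬(u ∧ v) = ¬0 = 4
¬u = ¬2 = 2
¬(u ∧ v) ∧ ¬u = 4 ∧ 2 = 2
¬u = ¬2 = 2
v ∨ u = 0 ∨ 2 = 2
(v ∨ u) ∨ v = 2 ∨ 0 = 2
¬u ∨ ((v ∨ u) ∨ v) = 2 ∨ 2 = 2
(¬(u ∧ v) ∧ ¬u) ∨ (¬u ∨ ((v ∨ u) ∨ v)) = 2 ∨ 2 = 2
No assignment yields a value below 2, so this is the minimum.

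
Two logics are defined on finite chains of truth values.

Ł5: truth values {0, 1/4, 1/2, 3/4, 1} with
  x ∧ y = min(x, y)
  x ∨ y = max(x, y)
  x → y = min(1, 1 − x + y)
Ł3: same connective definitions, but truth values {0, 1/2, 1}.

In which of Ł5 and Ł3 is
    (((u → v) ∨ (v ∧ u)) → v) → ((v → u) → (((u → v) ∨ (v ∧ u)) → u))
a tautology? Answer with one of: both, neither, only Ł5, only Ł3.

In Ł5: every assignment gives 1 — tautology.
In Ł3: every assignment gives 1 — tautology.

both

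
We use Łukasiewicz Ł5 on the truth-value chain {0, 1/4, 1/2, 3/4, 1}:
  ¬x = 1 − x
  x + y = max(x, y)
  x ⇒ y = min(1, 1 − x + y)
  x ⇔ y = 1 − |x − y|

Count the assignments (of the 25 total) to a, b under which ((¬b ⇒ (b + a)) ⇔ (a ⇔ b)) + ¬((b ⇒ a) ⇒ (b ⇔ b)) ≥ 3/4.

11

value 1: 5 assignments (counts)
value 3/4: 6 assignments (counts)
value 1/2: 8 assignments
value 1/4: 3 assignments
value 0: 3 assignments
So 11 of the 25 assignments meet the threshold.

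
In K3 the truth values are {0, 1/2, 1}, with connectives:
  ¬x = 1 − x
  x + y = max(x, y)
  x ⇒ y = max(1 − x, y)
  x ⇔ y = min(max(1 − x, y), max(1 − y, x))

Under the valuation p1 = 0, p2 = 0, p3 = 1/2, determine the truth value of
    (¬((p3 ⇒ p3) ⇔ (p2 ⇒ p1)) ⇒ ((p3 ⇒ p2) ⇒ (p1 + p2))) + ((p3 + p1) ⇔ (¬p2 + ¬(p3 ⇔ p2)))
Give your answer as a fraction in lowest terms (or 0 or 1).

1/2

p3 ⇒ p3 = 1/2 ⇒ 1/2 = 1/2
p2 ⇒ p1 = 0 ⇒ 0 = 1
(p3 ⇒ p3) ⇔ (p2 ⇒ p1) = 1/2 ⇔ 1 = 1/2
¬((p3 ⇒ p3) ⇔ (p2 ⇒ p1)) = ¬1/2 = 1/2
p3 ⇒ p2 = 1/2 ⇒ 0 = 1/2
p1 + p2 = 0 + 0 = 0
(p3 ⇒ p2) ⇒ (p1 + p2) = 1/2 ⇒ 0 = 1/2
¬((p3 ⇒ p3) ⇔ (p2 ⇒ p1)) ⇒ ((p3 ⇒ p2) ⇒ (p1 + p2)) = 1/2 ⇒ 1/2 = 1/2
p3 + p1 = 1/2 + 0 = 1/2
¬p2 = ¬0 = 1
p3 ⇔ p2 = 1/2 ⇔ 0 = 1/2
¬(p3 ⇔ p2) = ¬1/2 = 1/2
¬p2 + ¬(p3 ⇔ p2) = 1 + 1/2 = 1
(p3 + p1) ⇔ (¬p2 + ¬(p3 ⇔ p2)) = 1/2 ⇔ 1 = 1/2
(¬((p3 ⇒ p3) ⇔ (p2 ⇒ p1)) ⇒ ((p3 ⇒ p2) ⇒ (p1 + p2))) + ((p3 + p1) ⇔ (¬p2 + ¬(p3 ⇔ p2))) = 1/2 + 1/2 = 1/2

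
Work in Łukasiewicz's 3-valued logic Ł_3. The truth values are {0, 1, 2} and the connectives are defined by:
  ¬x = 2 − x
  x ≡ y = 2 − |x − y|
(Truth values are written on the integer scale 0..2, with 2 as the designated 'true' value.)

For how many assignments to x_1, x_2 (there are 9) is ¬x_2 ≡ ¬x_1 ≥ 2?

3

x_1 = 0, x_2 = 0 ↦ 2  ≥
x_1 = 0, x_2 = 1 ↦ 1  <
x_1 = 0, x_2 = 2 ↦ 0  <
x_1 = 1, x_2 = 0 ↦ 1  <
x_1 = 1, x_2 = 1 ↦ 2  ≥
x_1 = 1, x_2 = 2 ↦ 1  <
x_1 = 2, x_2 = 0 ↦ 0  <
x_1 = 2, x_2 = 1 ↦ 1  <
x_1 = 2, x_2 = 2 ↦ 2  ≥
So 3 of the 9 assignments meet the threshold.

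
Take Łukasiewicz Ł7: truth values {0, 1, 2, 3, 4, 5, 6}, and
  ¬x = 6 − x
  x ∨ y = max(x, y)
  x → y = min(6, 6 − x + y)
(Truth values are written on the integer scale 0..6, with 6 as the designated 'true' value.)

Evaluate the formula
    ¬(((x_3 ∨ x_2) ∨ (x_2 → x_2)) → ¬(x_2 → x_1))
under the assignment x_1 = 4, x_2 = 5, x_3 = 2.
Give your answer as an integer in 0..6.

x_3 ∨ x_2 = 2 ∨ 5 = 5
x_2 → x_2 = 5 → 5 = 6
(x_3 ∨ x_2) ∨ (x_2 → x_2) = 5 ∨ 6 = 6
x_2 → x_1 = 5 → 4 = 5
¬(x_2 → x_1) = ¬5 = 1
((x_3 ∨ x_2) ∨ (x_2 → x_2)) → ¬(x_2 → x_1) = 6 → 1 = 1
¬(((x_3 ∨ x_2) ∨ (x_2 → x_2)) → ¬(x_2 → x_1)) = ¬1 = 5

5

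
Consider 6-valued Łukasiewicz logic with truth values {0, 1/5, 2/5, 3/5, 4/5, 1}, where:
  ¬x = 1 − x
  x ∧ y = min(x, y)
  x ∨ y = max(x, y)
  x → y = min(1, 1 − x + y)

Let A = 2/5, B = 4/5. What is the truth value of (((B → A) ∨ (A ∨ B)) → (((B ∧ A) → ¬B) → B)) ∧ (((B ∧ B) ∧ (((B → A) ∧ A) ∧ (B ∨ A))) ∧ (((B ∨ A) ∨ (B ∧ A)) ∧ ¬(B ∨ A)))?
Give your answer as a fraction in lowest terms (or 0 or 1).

B → A = 4/5 → 2/5 = 3/5
A ∨ B = 2/5 ∨ 4/5 = 4/5
(B → A) ∨ (A ∨ B) = 3/5 ∨ 4/5 = 4/5
B ∧ A = 4/5 ∧ 2/5 = 2/5
¬B = ¬4/5 = 1/5
(B ∧ A) → ¬B = 2/5 → 1/5 = 4/5
((B ∧ A) → ¬B) → B = 4/5 → 4/5 = 1
((B → A) ∨ (A ∨ B)) → (((B ∧ A) → ¬B) → B) = 4/5 → 1 = 1
B ∧ B = 4/5 ∧ 4/5 = 4/5
B → A = 4/5 → 2/5 = 3/5
(B → A) ∧ A = 3/5 ∧ 2/5 = 2/5
B ∨ A = 4/5 ∨ 2/5 = 4/5
((B → A) ∧ A) ∧ (B ∨ A) = 2/5 ∧ 4/5 = 2/5
(B ∧ B) ∧ (((B → A) ∧ A) ∧ (B ∨ A)) = 4/5 ∧ 2/5 = 2/5
B ∨ A = 4/5 ∨ 2/5 = 4/5
B ∧ A = 4/5 ∧ 2/5 = 2/5
(B ∨ A) ∨ (B ∧ A) = 4/5 ∨ 2/5 = 4/5
B ∨ A = 4/5 ∨ 2/5 = 4/5
¬(B ∨ A) = ¬4/5 = 1/5
((B ∨ A) ∨ (B ∧ A)) ∧ ¬(B ∨ A) = 4/5 ∧ 1/5 = 1/5
((B ∧ B) ∧ (((B → A) ∧ A) ∧ (B ∨ A))) ∧ (((B ∨ A) ∨ (B ∧ A)) ∧ ¬(B ∨ A)) = 2/5 ∧ 1/5 = 1/5
(((B → A) ∨ (A ∨ B)) → (((B ∧ A) → ¬B) → B)) ∧ (((B ∧ B) ∧ (((B → A) ∧ A) ∧ (B ∨ A))) ∧ (((B ∨ A) ∨ (B ∧ A)) ∧ ¬(B ∨ A))) = 1 ∧ 1/5 = 1/5

1/5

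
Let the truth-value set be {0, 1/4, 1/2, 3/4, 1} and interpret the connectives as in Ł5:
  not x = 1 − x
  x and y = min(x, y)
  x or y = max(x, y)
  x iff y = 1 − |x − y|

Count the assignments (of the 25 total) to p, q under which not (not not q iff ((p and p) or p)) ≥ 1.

value 1: 2 assignments (counts)
value 3/4: 4 assignments
value 1/2: 6 assignments
value 1/4: 8 assignments
value 0: 5 assignments
So 2 of the 25 assignments meet the threshold.

2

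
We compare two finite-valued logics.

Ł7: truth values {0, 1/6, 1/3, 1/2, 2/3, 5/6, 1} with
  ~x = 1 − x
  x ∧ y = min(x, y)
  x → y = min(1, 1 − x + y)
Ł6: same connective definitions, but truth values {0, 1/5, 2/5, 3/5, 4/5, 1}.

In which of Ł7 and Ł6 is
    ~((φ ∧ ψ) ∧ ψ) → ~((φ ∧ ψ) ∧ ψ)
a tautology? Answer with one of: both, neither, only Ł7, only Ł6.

In Ł7: every assignment gives 1 — tautology.
In Ł6: every assignment gives 1 — tautology.

both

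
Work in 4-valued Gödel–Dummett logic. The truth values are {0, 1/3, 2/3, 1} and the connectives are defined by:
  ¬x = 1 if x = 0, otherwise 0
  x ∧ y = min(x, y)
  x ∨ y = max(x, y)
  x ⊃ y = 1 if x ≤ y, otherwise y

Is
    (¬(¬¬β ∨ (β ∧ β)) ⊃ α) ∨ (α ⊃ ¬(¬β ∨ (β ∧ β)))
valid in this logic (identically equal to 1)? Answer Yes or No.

Counterexample: take α = 1/3, β = 0.
¬β = ¬0 = 1
¬¬β = ¬1 = 0
β ∧ β = 0 ∧ 0 = 0
¬¬β ∨ (β ∧ β) = 0 ∨ 0 = 0
¬(¬¬β ∨ (β ∧ β)) = ¬0 = 1
¬(¬¬β ∨ (β ∧ β)) ⊃ α = 1 ⊃ 1/3 = 1/3
¬β = ¬0 = 1
β ∧ β = 0 ∧ 0 = 0
¬β ∨ (β ∧ β) = 1 ∨ 0 = 1
¬(¬β ∨ (β ∧ β)) = ¬1 = 0
α ⊃ ¬(¬β ∨ (β ∧ β)) = 1/3 ⊃ 0 = 0
(¬(¬¬β ∨ (β ∧ β)) ⊃ α) ∨ (α ⊃ ¬(¬β ∨ (β ∧ β))) = 1/3 ∨ 0 = 1/3
This gives 1/3 ≠ 1.

No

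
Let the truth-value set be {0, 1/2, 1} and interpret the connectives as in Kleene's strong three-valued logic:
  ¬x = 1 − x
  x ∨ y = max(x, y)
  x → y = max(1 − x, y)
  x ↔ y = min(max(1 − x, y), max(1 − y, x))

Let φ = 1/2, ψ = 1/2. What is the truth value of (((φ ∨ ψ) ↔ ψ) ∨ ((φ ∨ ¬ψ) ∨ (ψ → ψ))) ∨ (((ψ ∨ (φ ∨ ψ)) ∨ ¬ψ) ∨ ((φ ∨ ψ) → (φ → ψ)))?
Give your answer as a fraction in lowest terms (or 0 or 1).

1/2

φ ∨ ψ = 1/2 ∨ 1/2 = 1/2
(φ ∨ ψ) ↔ ψ = 1/2 ↔ 1/2 = 1/2
¬ψ = ¬1/2 = 1/2
φ ∨ ¬ψ = 1/2 ∨ 1/2 = 1/2
ψ → ψ = 1/2 → 1/2 = 1/2
(φ ∨ ¬ψ) ∨ (ψ → ψ) = 1/2 ∨ 1/2 = 1/2
((φ ∨ ψ) ↔ ψ) ∨ ((φ ∨ ¬ψ) ∨ (ψ → ψ)) = 1/2 ∨ 1/2 = 1/2
φ ∨ ψ = 1/2 ∨ 1/2 = 1/2
ψ ∨ (φ ∨ ψ) = 1/2 ∨ 1/2 = 1/2
¬ψ = ¬1/2 = 1/2
(ψ ∨ (φ ∨ ψ)) ∨ ¬ψ = 1/2 ∨ 1/2 = 1/2
φ ∨ ψ = 1/2 ∨ 1/2 = 1/2
φ → ψ = 1/2 → 1/2 = 1/2
(φ ∨ ψ) → (φ → ψ) = 1/2 → 1/2 = 1/2
((ψ ∨ (φ ∨ ψ)) ∨ ¬ψ) ∨ ((φ ∨ ψ) → (φ → ψ)) = 1/2 ∨ 1/2 = 1/2
(((φ ∨ ψ) ↔ ψ) ∨ ((φ ∨ ¬ψ) ∨ (ψ → ψ))) ∨ (((ψ ∨ (φ ∨ ψ)) ∨ ¬ψ) ∨ ((φ ∨ ψ) → (φ → ψ))) = 1/2 ∨ 1/2 = 1/2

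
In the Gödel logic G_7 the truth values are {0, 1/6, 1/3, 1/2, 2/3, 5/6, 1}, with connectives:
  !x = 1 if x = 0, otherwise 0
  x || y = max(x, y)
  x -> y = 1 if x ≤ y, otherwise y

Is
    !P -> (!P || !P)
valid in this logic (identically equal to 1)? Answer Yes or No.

P = 0 ↦ 1
P = 1/6 ↦ 1
P = 1/3 ↦ 1
P = 1/2 ↦ 1
P = 2/3 ↦ 1
P = 5/6 ↦ 1
P = 1 ↦ 1
Every assignment gives a value ≥ 1.

Yes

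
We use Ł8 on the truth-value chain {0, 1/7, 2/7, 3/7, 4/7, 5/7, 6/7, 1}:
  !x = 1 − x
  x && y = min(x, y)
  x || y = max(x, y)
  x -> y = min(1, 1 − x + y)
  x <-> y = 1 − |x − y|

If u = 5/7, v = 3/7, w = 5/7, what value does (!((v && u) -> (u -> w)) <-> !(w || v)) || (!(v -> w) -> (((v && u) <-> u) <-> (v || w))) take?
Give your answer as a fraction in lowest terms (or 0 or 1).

v && u = 3/7 && 5/7 = 3/7
u -> w = 5/7 -> 5/7 = 1
(v && u) -> (u -> w) = 3/7 -> 1 = 1
!((v && u) -> (u -> w)) = !1 = 0
w || v = 5/7 || 3/7 = 5/7
!(w || v) = !5/7 = 2/7
!((v && u) -> (u -> w)) <-> !(w || v) = 0 <-> 2/7 = 5/7
v -> w = 3/7 -> 5/7 = 1
!(v -> w) = !1 = 0
v && u = 3/7 && 5/7 = 3/7
(v && u) <-> u = 3/7 <-> 5/7 = 5/7
v || w = 3/7 || 5/7 = 5/7
((v && u) <-> u) <-> (v || w) = 5/7 <-> 5/7 = 1
!(v -> w) -> (((v && u) <-> u) <-> (v || w)) = 0 -> 1 = 1
(!((v && u) -> (u -> w)) <-> !(w || v)) || (!(v -> w) -> (((v && u) <-> u) <-> (v || w))) = 5/7 || 1 = 1

1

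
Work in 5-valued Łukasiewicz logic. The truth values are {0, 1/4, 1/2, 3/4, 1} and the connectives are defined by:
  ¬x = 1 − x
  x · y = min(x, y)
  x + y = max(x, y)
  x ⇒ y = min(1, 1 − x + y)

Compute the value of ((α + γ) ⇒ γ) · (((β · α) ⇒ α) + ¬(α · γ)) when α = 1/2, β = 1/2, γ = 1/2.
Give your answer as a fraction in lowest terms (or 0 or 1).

α + γ = 1/2 + 1/2 = 1/2
(α + γ) ⇒ γ = 1/2 ⇒ 1/2 = 1
β · α = 1/2 · 1/2 = 1/2
(β · α) ⇒ α = 1/2 ⇒ 1/2 = 1
α · γ = 1/2 · 1/2 = 1/2
¬(α · γ) = ¬1/2 = 1/2
((β · α) ⇒ α) + ¬(α · γ) = 1 + 1/2 = 1
((α + γ) ⇒ γ) · (((β · α) ⇒ α) + ¬(α · γ)) = 1 · 1 = 1

1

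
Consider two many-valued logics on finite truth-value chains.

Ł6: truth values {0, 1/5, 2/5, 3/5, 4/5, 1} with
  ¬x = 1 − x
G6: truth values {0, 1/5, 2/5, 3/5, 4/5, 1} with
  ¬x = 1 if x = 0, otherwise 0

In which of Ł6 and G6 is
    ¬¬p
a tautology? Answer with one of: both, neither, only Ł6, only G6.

neither

In Ł6: at p = 0 the value is 0 — not a tautology.
In G6: at p = 0 the value is 0 — not a tautology.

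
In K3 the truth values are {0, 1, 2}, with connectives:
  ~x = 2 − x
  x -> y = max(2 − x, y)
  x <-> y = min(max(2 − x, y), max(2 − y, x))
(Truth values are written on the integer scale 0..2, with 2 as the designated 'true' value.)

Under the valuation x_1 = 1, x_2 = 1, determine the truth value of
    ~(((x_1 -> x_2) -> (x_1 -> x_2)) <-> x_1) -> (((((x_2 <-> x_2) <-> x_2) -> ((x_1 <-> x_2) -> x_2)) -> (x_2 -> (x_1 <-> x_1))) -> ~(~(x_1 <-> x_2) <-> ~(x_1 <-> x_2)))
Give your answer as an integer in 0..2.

1

x_1 -> x_2 = 1 -> 1 = 1
x_1 -> x_2 = 1 -> 1 = 1
(x_1 -> x_2) -> (x_1 -> x_2) = 1 -> 1 = 1
((x_1 -> x_2) -> (x_1 -> x_2)) <-> x_1 = 1 <-> 1 = 1
~(((x_1 -> x_2) -> (x_1 -> x_2)) <-> x_1) = ~1 = 1
x_2 <-> x_2 = 1 <-> 1 = 1
(x_2 <-> x_2) <-> x_2 = 1 <-> 1 = 1
x_1 <-> x_2 = 1 <-> 1 = 1
(x_1 <-> x_2) -> x_2 = 1 -> 1 = 1
((x_2 <-> x_2) <-> x_2) -> ((x_1 <-> x_2) -> x_2) = 1 -> 1 = 1
x_1 <-> x_1 = 1 <-> 1 = 1
x_2 -> (x_1 <-> x_1) = 1 -> 1 = 1
(((x_2 <-> x_2) <-> x_2) -> ((x_1 <-> x_2) -> x_2)) -> (x_2 -> (x_1 <-> x_1)) = 1 -> 1 = 1
x_1 <-> x_2 = 1 <-> 1 = 1
~(x_1 <-> x_2) = ~1 = 1
x_1 <-> x_2 = 1 <-> 1 = 1
~(x_1 <-> x_2) = ~1 = 1
~(x_1 <-> x_2) <-> ~(x_1 <-> x_2) = 1 <-> 1 = 1
~(~(x_1 <-> x_2) <-> ~(x_1 <-> x_2)) = ~1 = 1
((((x_2 <-> x_2) <-> x_2) -> ((x_1 <-> x_2) -> x_2)) -> (x_2 -> (x_1 <-> x_1))) -> ~(~(x_1 <-> x_2) <-> ~(x_1 <-> x_2)) = 1 -> 1 = 1
~(((x_1 -> x_2) -> (x_1 -> x_2)) <-> x_1) -> (((((x_2 <-> x_2) <-> x_2) -> ((x_1 <-> x_2) -> x_2)) -> (x_2 -> (x_1 <-> x_1))) -> ~(~(x_1 <-> x_2) <-> ~(x_1 <-> x_2))) = 1 -> 1 = 1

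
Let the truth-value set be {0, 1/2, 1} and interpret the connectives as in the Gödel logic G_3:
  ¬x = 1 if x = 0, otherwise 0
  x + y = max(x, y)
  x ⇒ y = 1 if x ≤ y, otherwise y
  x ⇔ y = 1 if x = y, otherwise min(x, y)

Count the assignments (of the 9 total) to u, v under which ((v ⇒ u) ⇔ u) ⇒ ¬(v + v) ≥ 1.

u = 0, v = 0 ↦ 1  ≥
u = 0, v = 1/2 ↦ 0  <
u = 0, v = 1 ↦ 0  <
u = 1/2, v = 0 ↦ 1  ≥
u = 1/2, v = 1/2 ↦ 0  <
u = 1/2, v = 1 ↦ 0  <
u = 1, v = 0 ↦ 1  ≥
u = 1, v = 1/2 ↦ 0  <
u = 1, v = 1 ↦ 0  <
So 3 of the 9 assignments meet the threshold.

3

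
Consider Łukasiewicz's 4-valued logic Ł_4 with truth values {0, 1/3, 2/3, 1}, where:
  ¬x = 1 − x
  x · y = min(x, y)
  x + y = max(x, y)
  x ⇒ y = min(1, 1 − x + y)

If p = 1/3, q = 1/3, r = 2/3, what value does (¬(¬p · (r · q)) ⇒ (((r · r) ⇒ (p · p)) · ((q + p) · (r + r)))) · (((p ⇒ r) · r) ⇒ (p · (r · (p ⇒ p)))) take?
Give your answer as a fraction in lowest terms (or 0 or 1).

¬p = ¬1/3 = 2/3
r · q = 2/3 · 1/3 = 1/3
¬p · (r · q) = 2/3 · 1/3 = 1/3
¬(¬p · (r · q)) = ¬1/3 = 2/3
r · r = 2/3 · 2/3 = 2/3
p · p = 1/3 · 1/3 = 1/3
(r · r) ⇒ (p · p) = 2/3 ⇒ 1/3 = 2/3
q + p = 1/3 + 1/3 = 1/3
r + r = 2/3 + 2/3 = 2/3
(q + p) · (r + r) = 1/3 · 2/3 = 1/3
((r · r) ⇒ (p · p)) · ((q + p) · (r + r)) = 2/3 · 1/3 = 1/3
¬(¬p · (r · q)) ⇒ (((r · r) ⇒ (p · p)) · ((q + p) · (r + r))) = 2/3 ⇒ 1/3 = 2/3
p ⇒ r = 1/3 ⇒ 2/3 = 1
(p ⇒ r) · r = 1 · 2/3 = 2/3
p ⇒ p = 1/3 ⇒ 1/3 = 1
r · (p ⇒ p) = 2/3 · 1 = 2/3
p · (r · (p ⇒ p)) = 1/3 · 2/3 = 1/3
((p ⇒ r) · r) ⇒ (p · (r · (p ⇒ p))) = 2/3 ⇒ 1/3 = 2/3
(¬(¬p · (r · q)) ⇒ (((r · r) ⇒ (p · p)) · ((q + p) · (r + r)))) · (((p ⇒ r) · r) ⇒ (p · (r · (p ⇒ p)))) = 2/3 · 2/3 = 2/3

2/3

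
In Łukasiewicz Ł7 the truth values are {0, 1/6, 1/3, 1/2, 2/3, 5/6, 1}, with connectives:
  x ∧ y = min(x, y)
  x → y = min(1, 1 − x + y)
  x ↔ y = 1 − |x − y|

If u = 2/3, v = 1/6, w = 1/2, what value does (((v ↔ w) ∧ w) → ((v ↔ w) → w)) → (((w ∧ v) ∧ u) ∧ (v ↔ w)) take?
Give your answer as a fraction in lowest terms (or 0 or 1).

1/6

v ↔ w = 1/6 ↔ 1/2 = 2/3
(v ↔ w) ∧ w = 2/3 ∧ 1/2 = 1/2
v ↔ w = 1/6 ↔ 1/2 = 2/3
(v ↔ w) → w = 2/3 → 1/2 = 5/6
((v ↔ w) ∧ w) → ((v ↔ w) → w) = 1/2 → 5/6 = 1
w ∧ v = 1/2 ∧ 1/6 = 1/6
(w ∧ v) ∧ u = 1/6 ∧ 2/3 = 1/6
v ↔ w = 1/6 ↔ 1/2 = 2/3
((w ∧ v) ∧ u) ∧ (v ↔ w) = 1/6 ∧ 2/3 = 1/6
(((v ↔ w) ∧ w) → ((v ↔ w) → w)) → (((w ∧ v) ∧ u) ∧ (v ↔ w)) = 1 → 1/6 = 1/6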